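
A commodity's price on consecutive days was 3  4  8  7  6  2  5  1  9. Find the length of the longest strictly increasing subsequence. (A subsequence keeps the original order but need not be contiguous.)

Track the smallest tail for each achievable length (strict):
3 → extends → [3]
4 → extends → [3, 4]
8 → extends → [3, 4, 8]
7 → replaces 8 → [3, 4, 7]
6 → replaces 7 → [3, 4, 6]
2 → replaces 3 → [2, 4, 6]
5 → replaces 6 → [2, 4, 5]
1 → replaces 2 → [1, 4, 5]
9 → extends → [1, 4, 5, 9]
Four tails, so the longest strictly increasing subsequence has length 4 (e.g. 3, 4, 8, 9).

4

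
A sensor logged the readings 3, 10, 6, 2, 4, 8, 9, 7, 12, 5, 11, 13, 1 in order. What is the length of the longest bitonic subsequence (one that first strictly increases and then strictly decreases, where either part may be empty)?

7

inc[i] = longest strictly increasing subsequence ending at i; dec[i] = longest strictly decreasing subsequence starting at i:
i:      1  2  3  4  5  6  7  8  9 10 11 12 13
a[i]:   3 10  6  2  4  8  9  7 12  5 11 13  1
inc:    1  2  2  1  2  3  4  3  5  3  5  6  1
dec:    3  5  3  2  2  4  4  3  3  2  2  2  1
Best peak at i=7 (value 9): inc=4, dec=4, length 4+4−1 = 7.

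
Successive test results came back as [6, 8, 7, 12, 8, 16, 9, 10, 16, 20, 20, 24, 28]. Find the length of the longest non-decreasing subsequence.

Track the smallest tail for each achievable length (allowing ties):
6 → extends → [6]
8 → extends → [6, 8]
7 → replaces 8 → [6, 7]
12 → extends → [6, 7, 12]
8 → replaces 12 → [6, 7, 8]
16 → extends → [6, 7, 8, 16]
9 → replaces 16 → [6, 7, 8, 9]
10 → extends → [6, 7, 8, 9, 10]
16 → extends → [6, 7, 8, 9, 10, 16]
20 → extends → [6, 7, 8, 9, 10, 16, 20]
20 → extends → [6, 7, 8, 9, 10, 16, 20, 20]
24 → extends → [6, 7, 8, 9, 10, 16, 20, 20, 24]
28 → extends → [6, 7, 8, 9, 10, 16, 20, 20, 24, 28]
Ten tails, so the longest non-decreasing subsequence has length 10 (e.g. 6, 8, 8, 9, 10, 16, 20, 20, 24, 28).

10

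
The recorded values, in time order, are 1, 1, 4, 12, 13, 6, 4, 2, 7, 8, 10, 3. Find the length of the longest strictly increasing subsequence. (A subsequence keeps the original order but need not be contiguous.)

6

Track the smallest tail for each achievable length (strict):
1 → extends → [1]
1 → already a tail → [1]
4 → extends → [1, 4]
12 → extends → [1, 4, 12]
13 → extends → [1, 4, 12, 13]
6 → replaces 12 → [1, 4, 6, 13]
4 → already a tail → [1, 4, 6, 13]
2 → replaces 4 → [1, 2, 6, 13]
7 → replaces 13 → [1, 2, 6, 7]
8 → extends → [1, 2, 6, 7, 8]
10 → extends → [1, 2, 6, 7, 8, 10]
3 → replaces 6 → [1, 2, 3, 7, 8, 10]
Six tails, so the longest strictly increasing subsequence has length 6 (e.g. 1, 4, 6, 7, 8, 10).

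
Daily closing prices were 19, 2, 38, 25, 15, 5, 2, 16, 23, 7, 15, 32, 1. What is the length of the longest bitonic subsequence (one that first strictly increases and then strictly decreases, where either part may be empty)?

inc[i] = longest strictly increasing subsequence ending at i; dec[i] = longest strictly decreasing subsequence starting at i:
i:      1  2  3  4  5  6  7  8  9 10 11 12 13
a[i]:  19  2 38 25 15  5  2 16 23  7 15 32  1
inc:    1  1  2  2  2  2  1  3  4  3  4  5  1
dec:    5  2  6  5  4  3  2  3  3  2  2  2  1
Best peak at i=3 (value 38): inc=2, dec=6, length 2+6−1 = 7.

7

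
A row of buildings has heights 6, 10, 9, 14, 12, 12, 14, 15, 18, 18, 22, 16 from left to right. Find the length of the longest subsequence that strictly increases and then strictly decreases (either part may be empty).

inc[i] = longest strictly increasing subsequence ending at i; dec[i] = longest strictly decreasing subsequence starting at i:
i:      1  2  3  4  5  6  7  8  9 10 11 12
a[i]:   6 10  9 14 12 12 14 15 18 18 22 16
inc:    1  2  2  3  3  3  4  5  6  6  7  6
dec:    1  2  1  2  1  1  1  1  2  2  2  1
Best peak at i=11 (value 22): inc=7, dec=2, length 7+2−1 = 8.

8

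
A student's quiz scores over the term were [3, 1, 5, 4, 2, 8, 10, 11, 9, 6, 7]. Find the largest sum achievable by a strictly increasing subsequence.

Let S[i] be the best sum of a strictly increasing subsequence ending at i:
i:      1  2  3  4  5  6  7  8  9 10 11
a[i]:   3  1  5  4  2  8 10 11  9  6  7
S:      3  1  8  7  3 16 26 37 25 14 21
Maximum is 37 (e.g. 3 + 5 + 8 + 10 + 11).

37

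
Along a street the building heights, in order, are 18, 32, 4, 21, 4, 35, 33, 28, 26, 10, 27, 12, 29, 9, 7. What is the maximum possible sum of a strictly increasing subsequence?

121

Let S[i] be the best sum of a strictly increasing subsequence ending at i:
i:       1   2   3   4   5   6   7   8   9  10  11  12  13  14  15
a[i]:   18  32   4  21   4  35  33  28  26  10  27  12  29   9   7
S:      18  50   4  39   4  85  83  67  65  14  92  26 121  13  11
Maximum is 121 (e.g. 18 + 21 + 26 + 27 + 29).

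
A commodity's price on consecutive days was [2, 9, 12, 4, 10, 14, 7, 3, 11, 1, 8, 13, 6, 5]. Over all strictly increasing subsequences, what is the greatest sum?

45

Let S[i] be the best sum of a strictly increasing subsequence ending at i:
i:      1  2  3  4  5  6  7  8  9 10 11 12 13 14
a[i]:   2  9 12  4 10 14  7  3 11  1  8 13  6  5
S:      2 11 23  6 21 37 13  5 32  1 21 45 12 11
Maximum is 45 (e.g. 2 + 9 + 10 + 11 + 13).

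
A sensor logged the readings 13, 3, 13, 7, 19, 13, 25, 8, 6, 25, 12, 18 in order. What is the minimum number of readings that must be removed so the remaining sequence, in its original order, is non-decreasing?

7

Fewest deletions = n − (longest non-decreasing subsequence).
i:      1  2  3  4  5  6  7  8  9 10 11 12
a[i]:  13  3 13  7 19 13 25  8  6 25 12 18
dp:     1  1  2  2  3  3  4  3  2  5  4  5
max dp = 5, so deletions = 12 − 5 = 7.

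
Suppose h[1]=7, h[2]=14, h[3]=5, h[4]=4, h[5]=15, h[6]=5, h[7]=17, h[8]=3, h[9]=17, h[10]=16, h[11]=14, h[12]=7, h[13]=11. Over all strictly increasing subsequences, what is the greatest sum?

53

Let S[i] be the best sum of a strictly increasing subsequence ending at i:
i:      1  2  3  4  5  6  7  8  9 10 11 12 13
h[i]:   7 14  5  4 15  5 17  3 17 16 14  7 11
S:      7 21  5  4 36  9 53  3 53 52 23 16 27
Maximum is 53 (e.g. 7 + 14 + 15 + 17).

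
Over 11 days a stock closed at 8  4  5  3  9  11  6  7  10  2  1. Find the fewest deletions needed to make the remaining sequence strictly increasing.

6

Fewest deletions = n − (longest strictly increasing subsequence).
i:      1  2  3  4  5  6  7  8  9 10 11
a[i]:   8  4  5  3  9 11  6  7 10  2  1
dp:     1  1  2  1  3  4  3  4  5  1  1
max dp = 5, so deletions = 11 − 5 = 6.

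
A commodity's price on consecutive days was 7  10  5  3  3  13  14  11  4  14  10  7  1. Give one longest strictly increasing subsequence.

7, 10, 13, 14

Patience tails give the LIS length; then backtrack through the dp parents:
7 → extends → [7]
10 → extends → [7, 10]
5 → replaces 7 → [5, 10]
3 → replaces 5 → [3, 10]
3 → already a tail → [3, 10]
13 → extends → [3, 10, 13]
14 → extends → [3, 10, 13, 14]
11 → replaces 13 → [3, 10, 11, 14]
4 → replaces 10 → [3, 4, 11, 14]
14 → already a tail → [3, 4, 11, 14]
10 → replaces 11 → [3, 4, 10, 14]
7 → replaces 10 → [3, 4, 7, 14]
1 → replaces 3 → [1, 4, 7, 14]
Length 4; one witness is 7, 10, 13, 14.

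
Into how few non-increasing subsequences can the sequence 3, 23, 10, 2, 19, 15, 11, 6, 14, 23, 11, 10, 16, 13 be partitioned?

5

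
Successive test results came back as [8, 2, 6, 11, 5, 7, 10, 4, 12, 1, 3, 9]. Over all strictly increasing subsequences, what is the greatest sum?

37

Let S[i] be the best sum of a strictly increasing subsequence ending at i:
i:      1  2  3  4  5  6  7  8  9 10 11 12
a[i]:   8  2  6 11  5  7 10  4 12  1  3  9
S:      8  2  8 19  7 15 25  6 37  1  5 24
Maximum is 37 (e.g. 2 + 6 + 7 + 10 + 12).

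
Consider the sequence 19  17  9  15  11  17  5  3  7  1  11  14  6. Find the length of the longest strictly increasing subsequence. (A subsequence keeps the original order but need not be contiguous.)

Let dp[i] be the length of the longest such subsequence ending at index i:
i:      1  2  3  4  5  6  7  8  9 10 11 12 13
a[i]:  19 17  9 15 11 17  5  3  7  1 11 14  6
dp:     1  1  1  2  2  3  1  1  2  1  3  4  2
Maximum dp value is 4.

4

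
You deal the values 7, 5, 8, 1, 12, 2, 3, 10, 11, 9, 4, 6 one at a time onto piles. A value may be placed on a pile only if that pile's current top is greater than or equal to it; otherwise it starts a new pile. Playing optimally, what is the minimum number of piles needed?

Place each on the leftmost legal pile:
7 → new pile 1 (tops now [7])
5 → pile 1 (tops now [5])
8 → new pile 2 (tops now [5, 8])
1 → pile 1 (tops now [1, 8])
12 → new pile 3 (tops now [1, 8, 12])
2 → pile 2 (tops now [1, 2, 12])
3 → pile 3 (tops now [1, 2, 3])
10 → new pile 4 (tops now [1, 2, 3, 10])
11 → new pile 5 (tops now [1, 2, 3, 10, 11])
9 → pile 4 (tops now [1, 2, 3, 9, 11])
4 → pile 4 (tops now [1, 2, 3, 4, 11])
6 → pile 5 (tops now [1, 2, 3, 4, 6])
Five piles.

5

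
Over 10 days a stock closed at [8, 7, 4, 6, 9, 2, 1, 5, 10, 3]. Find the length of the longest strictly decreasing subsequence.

Let dp[i] be the longest strictly decreasing subsequence ending at i:
i:      1  2  3  4  5  6  7  8  9 10
a[i]:   8  7  4  6  9  2  1  5 10  3
dp:     1  2  3  3  1  4  5  4  1  5
Maximum is 5.

5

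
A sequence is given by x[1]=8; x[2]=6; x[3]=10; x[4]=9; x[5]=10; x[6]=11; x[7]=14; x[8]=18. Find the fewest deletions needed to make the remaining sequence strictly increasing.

2

Fewest deletions = n − (longest strictly increasing subsequence).
Patience tails:
8 → extends → [8]
6 → replaces 8 → [6]
10 → extends → [6, 10]
9 → replaces 10 → [6, 9]
10 → extends → [6, 9, 10]
11 → extends → [6, 9, 10, 11]
14 → extends → [6, 9, 10, 11, 14]
18 → extends → [6, 9, 10, 11, 14, 18]
Longest strictly increasing subsequence has length 6, so deletions = 8 − 6 = 2.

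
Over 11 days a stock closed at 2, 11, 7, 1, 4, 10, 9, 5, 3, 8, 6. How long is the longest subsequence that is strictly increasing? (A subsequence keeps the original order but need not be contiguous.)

4

Track the smallest tail for each achievable length (strict):
2 → extends → [2]
11 → extends → [2, 11]
7 → replaces 11 → [2, 7]
1 → replaces 2 → [1, 7]
4 → replaces 7 → [1, 4]
10 → extends → [1, 4, 10]
9 → replaces 10 → [1, 4, 9]
5 → replaces 9 → [1, 4, 5]
3 → replaces 4 → [1, 3, 5]
8 → extends → [1, 3, 5, 8]
6 → replaces 8 → [1, 3, 5, 6]
Four tails, so the longest strictly increasing subsequence has length 4 (e.g. 2, 4, 5, 8).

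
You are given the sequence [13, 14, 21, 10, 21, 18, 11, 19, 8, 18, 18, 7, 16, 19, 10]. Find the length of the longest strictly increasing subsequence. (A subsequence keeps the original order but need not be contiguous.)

4

Let dp[i] be the length of the longest such subsequence ending at index i:
i:      1  2  3  4  5  6  7  8  9 10 11 12 13 14 15
a[i]:  13 14 21 10 21 18 11 19  8 18 18  7 16 19 10
dp:     1  2  3  1  3  3  2  4  1  3  3  1  3  4  2
Maximum dp value is 4.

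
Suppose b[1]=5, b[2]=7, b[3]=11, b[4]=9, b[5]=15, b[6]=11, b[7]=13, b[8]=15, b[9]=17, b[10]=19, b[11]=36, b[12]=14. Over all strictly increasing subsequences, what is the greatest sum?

132

Let S[i] be the best sum of a strictly increasing subsequence ending at i:
i:       1   2   3   4   5   6   7   8   9  10  11  12
b[i]:    5   7  11   9  15  11  13  15  17  19  36  14
S:       5  12  23  21  38  32  45  60  77  96 132  59
Maximum is 132 (e.g. 5 + 7 + 9 + 11 + 13 + 15 + 17 + 19 + 36).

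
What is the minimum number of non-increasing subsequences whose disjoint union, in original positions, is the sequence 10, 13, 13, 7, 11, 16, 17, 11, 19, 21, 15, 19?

Place each on the leftmost legal pile:
10 → new pile 1 (tops now [10])
13 → new pile 2 (tops now [10, 13])
13 → pile 2 (tops now [10, 13])
7 → pile 1 (tops now [7, 13])
11 → pile 2 (tops now [7, 11])
16 → new pile 3 (tops now [7, 11, 16])
17 → new pile 4 (tops now [7, 11, 16, 17])
11 → pile 2 (tops now [7, 11, 16, 17])
19 → new pile 5 (tops now [7, 11, 16, 17, 19])
21 → new pile 6 (tops now [7, 11, 16, 17, 19, 21])
15 → pile 3 (tops now [7, 11, 15, 17, 19, 21])
19 → pile 5 (tops now [7, 11, 15, 17, 19, 21])
Six piles.

6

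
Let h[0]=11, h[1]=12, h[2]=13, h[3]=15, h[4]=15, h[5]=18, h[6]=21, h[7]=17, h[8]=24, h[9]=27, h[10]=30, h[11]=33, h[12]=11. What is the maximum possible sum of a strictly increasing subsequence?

204

Let S[i] be the best sum of a strictly increasing subsequence ending at i:
i:       0   1   2   3   4   5   6   7   8   9  10  11  12
h[i]:   11  12  13  15  15  18  21  17  24  27  30  33  11
S:      11  23  36  51  51  69  90  68 114 141 171 204  11
Maximum is 204 (e.g. 11 + 12 + 13 + 15 + 18 + 21 + 24 + 27 + 30 + 33).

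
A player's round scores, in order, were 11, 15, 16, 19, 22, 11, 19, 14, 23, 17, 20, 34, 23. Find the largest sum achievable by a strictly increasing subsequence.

140

Let S[i] be the best sum of a strictly increasing subsequence ending at i:
i:       1   2   3   4   5   6   7   8   9  10  11  12  13
a[i]:   11  15  16  19  22  11  19  14  23  17  20  34  23
S:      11  26  42  61  83  11  61  25 106  59  81 140 106
Maximum is 140 (e.g. 11 + 15 + 16 + 19 + 22 + 23 + 34).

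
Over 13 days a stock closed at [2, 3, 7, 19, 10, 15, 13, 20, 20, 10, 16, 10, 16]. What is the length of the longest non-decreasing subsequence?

Let dp[i] be the length of the longest such subsequence ending at index i:
i:      1  2  3  4  5  6  7  8  9 10 11 12 13
a[i]:   2  3  7 19 10 15 13 20 20 10 16 10 16
dp:     1  2  3  4  4  5  5  6  7  5  6  6  7
Maximum dp value is 7.

7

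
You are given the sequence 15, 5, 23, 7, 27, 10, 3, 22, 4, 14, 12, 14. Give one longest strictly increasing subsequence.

Patience tails give the LIS length; then backtrack through the dp parents:
15 → extends → [15]
5 → replaces 15 → [5]
23 → extends → [5, 23]
7 → replaces 23 → [5, 7]
27 → extends → [5, 7, 27]
10 → replaces 27 → [5, 7, 10]
3 → replaces 5 → [3, 7, 10]
22 → extends → [3, 7, 10, 22]
4 → replaces 7 → [3, 4, 10, 22]
14 → replaces 22 → [3, 4, 10, 14]
12 → replaces 14 → [3, 4, 10, 12]
14 → extends → [3, 4, 10, 12, 14]
Length 5; one witness is 5, 7, 10, 12, 14.

5, 7, 10, 12, 14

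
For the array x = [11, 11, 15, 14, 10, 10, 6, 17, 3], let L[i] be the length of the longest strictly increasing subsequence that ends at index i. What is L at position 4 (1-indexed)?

dp[i] = 1 + max{dp[j] : j<i, x[j]<x[i]} (or 1 if no such j):
i:      1  2  3  4  5  6  7  8  9
x[i]:  11 11 15 14 10 10  6 17  3
dp:     1  1  2  2  1  1  1  3  1
At index 4 the value is 2.

2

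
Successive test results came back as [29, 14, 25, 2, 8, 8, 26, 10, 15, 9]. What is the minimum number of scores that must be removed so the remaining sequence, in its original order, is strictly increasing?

6

Fewest deletions = n − (longest strictly increasing subsequence).
i:      1  2  3  4  5  6  7  8  9 10
a[i]:  29 14 25  2  8  8 26 10 15  9
dp:     1  1  2  1  2  2  3  3  4  3
max dp = 4, so deletions = 10 − 4 = 6.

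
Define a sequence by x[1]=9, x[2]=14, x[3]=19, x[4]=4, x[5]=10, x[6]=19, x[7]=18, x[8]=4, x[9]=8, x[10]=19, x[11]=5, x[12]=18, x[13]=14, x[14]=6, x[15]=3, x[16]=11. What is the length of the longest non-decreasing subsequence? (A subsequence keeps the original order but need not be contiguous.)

5

Let dp[i] be the length of the longest such subsequence ending at index i:
i:      1  2  3  4  5  6  7  8  9 10 11 12 13 14 15 16
x[i]:   9 14 19  4 10 19 18  4  8 19  5 18 14  6  3 11
dp:     1  2  3  1  2  4  3  2  3  5  3  4  4  4  1  5
Maximum dp value is 5.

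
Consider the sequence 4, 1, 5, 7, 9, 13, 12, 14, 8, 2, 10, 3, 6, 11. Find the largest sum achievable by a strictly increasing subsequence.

Let S[i] be the best sum of a strictly increasing subsequence ending at i:
i:      1  2  3  4  5  6  7  8  9 10 11 12 13 14
a[i]:   4  1  5  7  9 13 12 14  8  2 10  3  6 11
S:      4  1  9 16 25 38 37 52 24  3 35  6 15 46
Maximum is 52 (e.g. 4 + 5 + 7 + 9 + 13 + 14).

52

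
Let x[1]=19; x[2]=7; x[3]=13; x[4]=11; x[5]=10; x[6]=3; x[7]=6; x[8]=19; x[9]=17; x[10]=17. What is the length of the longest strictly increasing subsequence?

Track the smallest tail for each achievable length (strict):
19 → extends → [19]
7 → replaces 19 → [7]
13 → extends → [7, 13]
11 → replaces 13 → [7, 11]
10 → replaces 11 → [7, 10]
3 → replaces 7 → [3, 10]
6 → replaces 10 → [3, 6]
19 → extends → [3, 6, 19]
17 → replaces 19 → [3, 6, 17]
17 → already a tail → [3, 6, 17]
Three tails, so the longest strictly increasing subsequence has length 3 (e.g. 7, 13, 19).

3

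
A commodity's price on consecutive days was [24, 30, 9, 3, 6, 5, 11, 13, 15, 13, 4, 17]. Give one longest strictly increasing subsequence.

3, 6, 11, 13, 15, 17

Patience tails give the LIS length; then backtrack through the dp parents:
24 → extends → [24]
30 → extends → [24, 30]
9 → replaces 24 → [9, 30]
3 → replaces 9 → [3, 30]
6 → replaces 30 → [3, 6]
5 → replaces 6 → [3, 5]
11 → extends → [3, 5, 11]
13 → extends → [3, 5, 11, 13]
15 → extends → [3, 5, 11, 13, 15]
13 → already a tail → [3, 5, 11, 13, 15]
4 → replaces 5 → [3, 4, 11, 13, 15]
17 → extends → [3, 4, 11, 13, 15, 17]
Length 6; one witness is 3, 6, 11, 13, 15, 17.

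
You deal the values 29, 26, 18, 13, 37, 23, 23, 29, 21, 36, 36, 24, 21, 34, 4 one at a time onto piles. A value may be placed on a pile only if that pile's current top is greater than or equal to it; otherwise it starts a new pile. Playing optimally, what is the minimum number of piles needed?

4

Place each on the leftmost legal pile:
29 → new pile 1 (tops now [29])
26 → pile 1 (tops now [26])
18 → pile 1 (tops now [18])
13 → pile 1 (tops now [13])
37 → new pile 2 (tops now [13, 37])
23 → pile 2 (tops now [13, 23])
23 → pile 2 (tops now [13, 23])
29 → new pile 3 (tops now [13, 23, 29])
21 → pile 2 (tops now [13, 21, 29])
36 → new pile 4 (tops now [13, 21, 29, 36])
36 → pile 4 (tops now [13, 21, 29, 36])
24 → pile 3 (tops now [13, 21, 24, 36])
21 → pile 2 (tops now [13, 21, 24, 36])
34 → pile 4 (tops now [13, 21, 24, 34])
4 → pile 1 (tops now [4, 21, 24, 34])
Four piles.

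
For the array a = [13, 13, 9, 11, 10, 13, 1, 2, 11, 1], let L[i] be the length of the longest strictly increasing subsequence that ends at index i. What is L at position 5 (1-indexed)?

dp[i] = 1 + max{dp[j] : j<i, a[j]<a[i]} (or 1 if no such j):
i:      1  2  3  4  5  6  7  8  9 10
a[i]:  13 13  9 11 10 13  1  2 11  1
dp:     1  1  1  2  2  3  1  2  3  1
At index 5 the value is 2.

2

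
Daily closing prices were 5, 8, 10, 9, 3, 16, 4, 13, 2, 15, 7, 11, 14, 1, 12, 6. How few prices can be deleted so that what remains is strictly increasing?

Fewest deletions = n − (longest strictly increasing subsequence).
Patience tails:
5 → extends → [5]
8 → extends → [5, 8]
10 → extends → [5, 8, 10]
9 → replaces 10 → [5, 8, 9]
3 → replaces 5 → [3, 8, 9]
16 → extends → [3, 8, 9, 16]
4 → replaces 8 → [3, 4, 9, 16]
13 → replaces 16 → [3, 4, 9, 13]
2 → replaces 3 → [2, 4, 9, 13]
15 → extends → [2, 4, 9, 13, 15]
7 → replaces 9 → [2, 4, 7, 13, 15]
11 → replaces 13 → [2, 4, 7, 11, 15]
14 → replaces 15 → [2, 4, 7, 11, 14]
1 → replaces 2 → [1, 4, 7, 11, 14]
12 → replaces 14 → [1, 4, 7, 11, 12]
6 → replaces 7 → [1, 4, 6, 11, 12]
Longest strictly increasing subsequence has length 5, so deletions = 16 − 5 = 11.

11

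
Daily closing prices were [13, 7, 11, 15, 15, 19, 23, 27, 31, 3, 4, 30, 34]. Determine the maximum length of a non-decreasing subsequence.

9

Let dp[i] be the length of the longest such subsequence ending at index i:
i:      1  2  3  4  5  6  7  8  9 10 11 12 13
a[i]:  13  7 11 15 15 19 23 27 31  3  4 30 34
dp:     1  1  2  3  4  5  6  7  8  1  2  8  9
Maximum dp value is 9.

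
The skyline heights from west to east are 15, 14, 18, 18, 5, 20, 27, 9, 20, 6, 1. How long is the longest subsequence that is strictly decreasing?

5

Let dp[i] be the longest strictly decreasing subsequence ending at i:
i:      1  2  3  4  5  6  7  8  9 10 11
a[i]:  15 14 18 18  5 20 27  9 20  6  1
dp:     1  2  1  1  3  1  1  3  2  4  5
Maximum is 5.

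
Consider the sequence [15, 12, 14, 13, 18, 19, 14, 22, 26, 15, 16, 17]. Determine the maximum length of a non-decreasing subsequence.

6

Let dp[i] be the length of the longest such subsequence ending at index i:
i:      1  2  3  4  5  6  7  8  9 10 11 12
a[i]:  15 12 14 13 18 19 14 22 26 15 16 17
dp:     1  1  2  2  3  4  3  5  6  4  5  6
Maximum dp value is 6.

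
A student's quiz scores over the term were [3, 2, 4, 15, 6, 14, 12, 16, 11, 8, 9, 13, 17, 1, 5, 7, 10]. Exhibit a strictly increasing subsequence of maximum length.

Patience tails give the LIS length; then backtrack through the dp parents:
3 → extends → [3]
2 → replaces 3 → [2]
4 → extends → [2, 4]
15 → extends → [2, 4, 15]
6 → replaces 15 → [2, 4, 6]
14 → extends → [2, 4, 6, 14]
12 → replaces 14 → [2, 4, 6, 12]
16 → extends → [2, 4, 6, 12, 16]
11 → replaces 12 → [2, 4, 6, 11, 16]
8 → replaces 11 → [2, 4, 6, 8, 16]
9 → replaces 16 → [2, 4, 6, 8, 9]
13 → extends → [2, 4, 6, 8, 9, 13]
17 → extends → [2, 4, 6, 8, 9, 13, 17]
1 → replaces 2 → [1, 4, 6, 8, 9, 13, 17]
5 → replaces 6 → [1, 4, 5, 8, 9, 13, 17]
7 → replaces 8 → [1, 4, 5, 7, 9, 13, 17]
10 → replaces 13 → [1, 4, 5, 7, 9, 10, 17]
Length 7; one witness is 3, 4, 6, 8, 9, 13, 17.

3, 4, 6, 8, 9, 13, 17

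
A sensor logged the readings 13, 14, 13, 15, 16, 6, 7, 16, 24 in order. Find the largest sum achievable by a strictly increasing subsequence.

Let S[i] be the best sum of a strictly increasing subsequence ending at i:
i:      1  2  3  4  5  6  7  8  9
a[i]:  13 14 13 15 16  6  7 16 24
S:     13 27 13 42 58  6 13 58 82
Maximum is 82 (e.g. 13 + 14 + 15 + 16 + 24).

82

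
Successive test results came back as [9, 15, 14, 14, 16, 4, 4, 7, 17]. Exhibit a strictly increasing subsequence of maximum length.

Patience tails give the LIS length; then backtrack through the dp parents:
9 → extends → [9]
15 → extends → [9, 15]
14 → replaces 15 → [9, 14]
14 → already a tail → [9, 14]
16 → extends → [9, 14, 16]
4 → replaces 9 → [4, 14, 16]
4 → already a tail → [4, 14, 16]
7 → replaces 14 → [4, 7, 16]
17 → extends → [4, 7, 16, 17]
Length 4; one witness is 9, 15, 16, 17.

9, 15, 16, 17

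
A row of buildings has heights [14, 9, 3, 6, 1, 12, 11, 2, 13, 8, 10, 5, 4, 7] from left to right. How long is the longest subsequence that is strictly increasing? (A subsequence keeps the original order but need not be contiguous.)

Track the smallest tail for each achievable length (strict):
14 → extends → [14]
9 → replaces 14 → [9]
3 → replaces 9 → [3]
6 → extends → [3, 6]
1 → replaces 3 → [1, 6]
12 → extends → [1, 6, 12]
11 → replaces 12 → [1, 6, 11]
2 → replaces 6 → [1, 2, 11]
13 → extends → [1, 2, 11, 13]
8 → replaces 11 → [1, 2, 8, 13]
10 → replaces 13 → [1, 2, 8, 10]
5 → replaces 8 → [1, 2, 5, 10]
4 → replaces 5 → [1, 2, 4, 10]
7 → replaces 10 → [1, 2, 4, 7]
Four tails, so the longest strictly increasing subsequence has length 4 (e.g. 3, 6, 12, 13).

4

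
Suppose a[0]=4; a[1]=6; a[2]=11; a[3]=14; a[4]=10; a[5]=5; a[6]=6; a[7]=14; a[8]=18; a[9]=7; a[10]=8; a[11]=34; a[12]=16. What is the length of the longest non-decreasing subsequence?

Track the smallest tail for each achievable length (allowing ties):
4 → extends → [4]
6 → extends → [4, 6]
11 → extends → [4, 6, 11]
14 → extends → [4, 6, 11, 14]
10 → replaces 11 → [4, 6, 10, 14]
5 → replaces 6 → [4, 5, 10, 14]
6 → replaces 10 → [4, 5, 6, 14]
14 → extends → [4, 5, 6, 14, 14]
18 → extends → [4, 5, 6, 14, 14, 18]
7 → replaces 14 → [4, 5, 6, 7, 14, 18]
8 → replaces 14 → [4, 5, 6, 7, 8, 18]
34 → extends → [4, 5, 6, 7, 8, 18, 34]
16 → replaces 18 → [4, 5, 6, 7, 8, 16, 34]
Seven tails, so the longest non-decreasing subsequence has length 7 (e.g. 4, 6, 11, 14, 14, 18, 34).

7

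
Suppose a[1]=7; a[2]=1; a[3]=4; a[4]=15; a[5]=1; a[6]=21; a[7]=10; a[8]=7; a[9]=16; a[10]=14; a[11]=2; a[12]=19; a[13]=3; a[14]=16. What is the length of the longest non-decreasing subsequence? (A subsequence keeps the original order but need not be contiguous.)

Track the smallest tail for each achievable length (allowing ties):
7 → extends → [7]
1 → replaces 7 → [1]
4 → extends → [1, 4]
15 → extends → [1, 4, 15]
1 → replaces 4 → [1, 1, 15]
21 → extends → [1, 1, 15, 21]
10 → replaces 15 → [1, 1, 10, 21]
7 → replaces 10 → [1, 1, 7, 21]
16 → replaces 21 → [1, 1, 7, 16]
14 → replaces 16 → [1, 1, 7, 14]
2 → replaces 7 → [1, 1, 2, 14]
19 → extends → [1, 1, 2, 14, 19]
3 → replaces 14 → [1, 1, 2, 3, 19]
16 → replaces 19 → [1, 1, 2, 3, 16]
Five tails, so the longest non-decreasing subsequence has length 5 (e.g. 1, 4, 15, 16, 19).

5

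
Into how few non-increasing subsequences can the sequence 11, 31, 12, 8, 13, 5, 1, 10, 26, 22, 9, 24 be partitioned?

Place each on the leftmost legal pile:
11 → new pile 1 (tops now [11])
31 → new pile 2 (tops now [11, 31])
12 → pile 2 (tops now [11, 12])
8 → pile 1 (tops now [8, 12])
13 → new pile 3 (tops now [8, 12, 13])
5 → pile 1 (tops now [5, 12, 13])
1 → pile 1 (tops now [1, 12, 13])
10 → pile 2 (tops now [1, 10, 13])
26 → new pile 4 (tops now [1, 10, 13, 26])
22 → pile 4 (tops now [1, 10, 13, 22])
9 → pile 2 (tops now [1, 9, 13, 22])
24 → new pile 5 (tops now [1, 9, 13, 22, 24])
Five piles.

5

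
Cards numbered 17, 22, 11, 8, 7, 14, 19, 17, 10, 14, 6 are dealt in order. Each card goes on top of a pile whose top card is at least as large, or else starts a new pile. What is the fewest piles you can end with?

3

Place each on the leftmost legal pile:
17 → new pile 1 (tops now [17])
22 → new pile 2 (tops now [17, 22])
11 → pile 1 (tops now [11, 22])
8 → pile 1 (tops now [8, 22])
7 → pile 1 (tops now [7, 22])
14 → pile 2 (tops now [7, 14])
19 → new pile 3 (tops now [7, 14, 19])
17 → pile 3 (tops now [7, 14, 17])
10 → pile 2 (tops now [7, 10, 17])
14 → pile 3 (tops now [7, 10, 14])
6 → pile 1 (tops now [6, 10, 14])
Three piles.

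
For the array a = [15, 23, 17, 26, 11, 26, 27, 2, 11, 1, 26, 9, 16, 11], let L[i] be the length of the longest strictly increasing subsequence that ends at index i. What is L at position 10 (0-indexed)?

3

dp[i] = 1 + max{dp[j] : j<i, a[j]<a[i]} (or 1 if no such j):
i:      0  1  2  3  4  5  6  7  8  9 10 11 12 13
a[i]:  15 23 17 26 11 26 27  2 11  1 26  9 16 11
dp:     1  2  2  3  1  3  4  1  2  1  3  2  3  3
At index 10 the value is 3.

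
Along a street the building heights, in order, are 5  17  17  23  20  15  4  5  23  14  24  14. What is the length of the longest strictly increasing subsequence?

Track the smallest tail for each achievable length (strict):
5 → extends → [5]
17 → extends → [5, 17]
17 → already a tail → [5, 17]
23 → extends → [5, 17, 23]
20 → replaces 23 → [5, 17, 20]
15 → replaces 17 → [5, 15, 20]
4 → replaces 5 → [4, 15, 20]
5 → replaces 15 → [4, 5, 20]
23 → extends → [4, 5, 20, 23]
14 → replaces 20 → [4, 5, 14, 23]
24 → extends → [4, 5, 14, 23, 24]
14 → already a tail → [4, 5, 14, 23, 24]
Five tails, so the longest strictly increasing subsequence has length 5 (e.g. 5, 17, 20, 23, 24).

5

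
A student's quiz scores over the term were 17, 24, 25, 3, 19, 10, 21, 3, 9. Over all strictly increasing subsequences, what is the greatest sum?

Let S[i] be the best sum of a strictly increasing subsequence ending at i:
i:      1  2  3  4  5  6  7  8  9
a[i]:  17 24 25  3 19 10 21  3  9
S:     17 41 66  3 36 13 57  3 12
Maximum is 66 (e.g. 17 + 24 + 25).

66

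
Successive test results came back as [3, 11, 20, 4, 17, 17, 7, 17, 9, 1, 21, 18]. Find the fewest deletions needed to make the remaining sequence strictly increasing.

Fewest deletions = n − (longest strictly increasing subsequence).
i:      1  2  3  4  5  6  7  8  9 10 11 12
a[i]:   3 11 20  4 17 17  7 17  9  1 21 18
dp:     1  2  3  2  3  3  3  4  4  1  5  5
max dp = 5, so deletions = 12 − 5 = 7.

7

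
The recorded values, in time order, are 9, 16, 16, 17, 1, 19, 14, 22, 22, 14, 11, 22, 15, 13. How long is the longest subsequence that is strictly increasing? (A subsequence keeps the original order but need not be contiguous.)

Let dp[i] be the length of the longest such subsequence ending at index i:
i:      1  2  3  4  5  6  7  8  9 10 11 12 13 14
a[i]:   9 16 16 17  1 19 14 22 22 14 11 22 15 13
dp:     1  2  2  3  1  4  2  5  5  2  2  5  3  3
Maximum dp value is 5.

5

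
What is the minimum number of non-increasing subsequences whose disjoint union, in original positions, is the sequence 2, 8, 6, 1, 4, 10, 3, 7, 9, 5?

4

Place each on the leftmost legal pile:
2 → new pile 1 (tops now [2])
8 → new pile 2 (tops now [2, 8])
6 → pile 2 (tops now [2, 6])
1 → pile 1 (tops now [1, 6])
4 → pile 2 (tops now [1, 4])
10 → new pile 3 (tops now [1, 4, 10])
3 → pile 2 (tops now [1, 3, 10])
7 → pile 3 (tops now [1, 3, 7])
9 → new pile 4 (tops now [1, 3, 7, 9])
5 → pile 3 (tops now [1, 3, 5, 9])
Four piles.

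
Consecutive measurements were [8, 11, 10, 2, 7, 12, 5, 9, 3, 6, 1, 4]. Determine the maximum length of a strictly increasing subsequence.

Let dp[i] be the length of the longest such subsequence ending at index i:
i:      1  2  3  4  5  6  7  8  9 10 11 12
a[i]:   8 11 10  2  7 12  5  9  3  6  1  4
dp:     1  2  2  1  2  3  2  3  2  3  1  3
Maximum dp value is 3.

3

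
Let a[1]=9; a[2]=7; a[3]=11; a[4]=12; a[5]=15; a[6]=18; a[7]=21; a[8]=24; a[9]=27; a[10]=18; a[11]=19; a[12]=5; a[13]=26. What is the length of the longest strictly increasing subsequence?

8

Track the smallest tail for each achievable length (strict):
9 → extends → [9]
7 → replaces 9 → [7]
11 → extends → [7, 11]
12 → extends → [7, 11, 12]
15 → extends → [7, 11, 12, 15]
18 → extends → [7, 11, 12, 15, 18]
21 → extends → [7, 11, 12, 15, 18, 21]
24 → extends → [7, 11, 12, 15, 18, 21, 24]
27 → extends → [7, 11, 12, 15, 18, 21, 24, 27]
18 → already a tail → [7, 11, 12, 15, 18, 21, 24, 27]
19 → replaces 21 → [7, 11, 12, 15, 18, 19, 24, 27]
5 → replaces 7 → [5, 11, 12, 15, 18, 19, 24, 27]
26 → replaces 27 → [5, 11, 12, 15, 18, 19, 24, 26]
Eight tails, so the longest strictly increasing subsequence has length 8 (e.g. 9, 11, 12, 15, 18, 21, 24, 27).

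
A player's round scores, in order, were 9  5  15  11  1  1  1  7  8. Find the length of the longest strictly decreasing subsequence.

3

Let dp[i] be the longest strictly decreasing subsequence ending at i:
i:      1  2  3  4  5  6  7  8  9
a[i]:   9  5 15 11  1  1  1  7  8
dp:     1  2  1  2  3  3  3  3  3
Maximum is 3.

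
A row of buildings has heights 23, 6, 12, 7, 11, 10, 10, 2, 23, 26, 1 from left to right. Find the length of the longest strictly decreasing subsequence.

Let dp[i] be the longest strictly decreasing subsequence ending at i:
i:      1  2  3  4  5  6  7  8  9 10 11
a[i]:  23  6 12  7 11 10 10  2 23 26  1
dp:     1  2  2  3  3  4  4  5  1  1  6
Maximum is 6.

6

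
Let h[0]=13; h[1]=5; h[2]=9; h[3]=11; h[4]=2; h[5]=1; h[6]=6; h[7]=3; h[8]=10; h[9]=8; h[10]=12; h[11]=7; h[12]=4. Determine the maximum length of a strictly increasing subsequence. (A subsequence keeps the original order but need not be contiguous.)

4

Let dp[i] be the length of the longest such subsequence ending at index i:
i:      0  1  2  3  4  5  6  7  8  9 10 11 12
h[i]:  13  5  9 11  2  1  6  3 10  8 12  7  4
dp:     1  1  2  3  1  1  2  2  3  3  4  3  3
Maximum dp value is 4.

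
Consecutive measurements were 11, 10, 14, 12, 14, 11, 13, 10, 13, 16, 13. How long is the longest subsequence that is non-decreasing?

5

Let dp[i] be the length of the longest such subsequence ending at index i:
i:      1  2  3  4  5  6  7  8  9 10 11
a[i]:  11 10 14 12 14 11 13 10 13 16 13
dp:     1  1  2  2  3  2  3  2  4  5  5
Maximum dp value is 5.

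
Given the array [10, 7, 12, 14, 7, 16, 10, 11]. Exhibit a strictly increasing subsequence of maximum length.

Patience tails give the LIS length; then backtrack through the dp parents:
10 → extends → [10]
7 → replaces 10 → [7]
12 → extends → [7, 12]
14 → extends → [7, 12, 14]
7 → already a tail → [7, 12, 14]
16 → extends → [7, 12, 14, 16]
10 → replaces 12 → [7, 10, 14, 16]
11 → replaces 14 → [7, 10, 11, 16]
Length 4; one witness is 10, 12, 14, 16.

10, 12, 14, 16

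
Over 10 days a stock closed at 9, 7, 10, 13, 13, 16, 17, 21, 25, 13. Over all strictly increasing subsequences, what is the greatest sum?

Let S[i] be the best sum of a strictly increasing subsequence ending at i:
i:       1   2   3   4   5   6   7   8   9  10
a[i]:    9   7  10  13  13  16  17  21  25  13
S:       9   7  19  32  32  48  65  86 111  32
Maximum is 111 (e.g. 9 + 10 + 13 + 16 + 17 + 21 + 25).

111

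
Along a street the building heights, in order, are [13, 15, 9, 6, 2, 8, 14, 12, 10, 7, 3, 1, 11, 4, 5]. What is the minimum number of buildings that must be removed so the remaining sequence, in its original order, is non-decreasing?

11

Fewest deletions = n − (longest non-decreasing subsequence).
i:      1  2  3  4  5  6  7  8  9 10 11 12 13 14 15
a[i]:  13 15  9  6  2  8 14 12 10  7  3  1 11  4  5
dp:     1  2  1  1  1  2  3  3  3  2  2  1  4  3  4
max dp = 4, so deletions = 15 − 4 = 11.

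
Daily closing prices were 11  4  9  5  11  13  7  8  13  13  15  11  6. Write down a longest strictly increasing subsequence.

4, 5, 7, 8, 13, 15

Patience tails give the LIS length; then backtrack through the dp parents:
11 → extends → [11]
4 → replaces 11 → [4]
9 → extends → [4, 9]
5 → replaces 9 → [4, 5]
11 → extends → [4, 5, 11]
13 → extends → [4, 5, 11, 13]
7 → replaces 11 → [4, 5, 7, 13]
8 → replaces 13 → [4, 5, 7, 8]
13 → extends → [4, 5, 7, 8, 13]
13 → already a tail → [4, 5, 7, 8, 13]
15 → extends → [4, 5, 7, 8, 13, 15]
11 → replaces 13 → [4, 5, 7, 8, 11, 15]
6 → replaces 7 → [4, 5, 6, 8, 11, 15]
Length 6; one witness is 4, 5, 7, 8, 13, 15.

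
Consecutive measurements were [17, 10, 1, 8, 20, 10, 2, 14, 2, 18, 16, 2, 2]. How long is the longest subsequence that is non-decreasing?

5

Let dp[i] be the length of the longest such subsequence ending at index i:
i:      1  2  3  4  5  6  7  8  9 10 11 12 13
a[i]:  17 10  1  8 20 10  2 14  2 18 16  2  2
dp:     1  1  1  2  3  3  2  4  3  5  5  4  5
Maximum dp value is 5.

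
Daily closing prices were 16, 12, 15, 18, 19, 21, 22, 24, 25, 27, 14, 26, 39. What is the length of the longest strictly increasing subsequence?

Let dp[i] be the length of the longest such subsequence ending at index i:
i:      1  2  3  4  5  6  7  8  9 10 11 12 13
a[i]:  16 12 15 18 19 21 22 24 25 27 14 26 39
dp:     1  1  2  3  4  5  6  7  8  9  2  9 10
Maximum dp value is 10.

10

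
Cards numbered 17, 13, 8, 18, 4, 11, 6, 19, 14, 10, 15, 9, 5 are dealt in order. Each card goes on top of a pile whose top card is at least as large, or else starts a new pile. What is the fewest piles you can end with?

4

Place each on the leftmost legal pile:
17 → new pile 1 (tops now [17])
13 → pile 1 (tops now [13])
8 → pile 1 (tops now [8])
18 → new pile 2 (tops now [8, 18])
4 → pile 1 (tops now [4, 18])
11 → pile 2 (tops now [4, 11])
6 → pile 2 (tops now [4, 6])
19 → new pile 3 (tops now [4, 6, 19])
14 → pile 3 (tops now [4, 6, 14])
10 → pile 3 (tops now [4, 6, 10])
15 → new pile 4 (tops now [4, 6, 10, 15])
9 → pile 3 (tops now [4, 6, 9, 15])
5 → pile 2 (tops now [4, 5, 9, 15])
Four piles.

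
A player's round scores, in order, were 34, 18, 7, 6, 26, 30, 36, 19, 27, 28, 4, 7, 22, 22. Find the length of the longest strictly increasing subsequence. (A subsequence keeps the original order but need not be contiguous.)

Track the smallest tail for each achievable length (strict):
34 → extends → [34]
18 → replaces 34 → [18]
7 → replaces 18 → [7]
6 → replaces 7 → [6]
26 → extends → [6, 26]
30 → extends → [6, 26, 30]
36 → extends → [6, 26, 30, 36]
19 → replaces 26 → [6, 19, 30, 36]
27 → replaces 30 → [6, 19, 27, 36]
28 → replaces 36 → [6, 19, 27, 28]
4 → replaces 6 → [4, 19, 27, 28]
7 → replaces 19 → [4, 7, 27, 28]
22 → replaces 27 → [4, 7, 22, 28]
22 → already a tail → [4, 7, 22, 28]
Four tails, so the longest strictly increasing subsequence has length 4 (e.g. 18, 26, 30, 36).

4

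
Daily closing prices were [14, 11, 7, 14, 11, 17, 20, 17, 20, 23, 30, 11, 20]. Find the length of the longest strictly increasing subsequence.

6

Let dp[i] be the length of the longest such subsequence ending at index i:
i:      1  2  3  4  5  6  7  8  9 10 11 12 13
a[i]:  14 11  7 14 11 17 20 17 20 23 30 11 20
dp:     1  1  1  2  2  3  4  3  4  5  6  2  4
Maximum dp value is 6.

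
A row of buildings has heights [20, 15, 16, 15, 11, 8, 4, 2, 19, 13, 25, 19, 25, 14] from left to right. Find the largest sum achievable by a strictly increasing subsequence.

Let S[i] be the best sum of a strictly increasing subsequence ending at i:
i:      1  2  3  4  5  6  7  8  9 10 11 12 13 14
a[i]:  20 15 16 15 11  8  4  2 19 13 25 19 25 14
S:     20 15 31 15 11  8  4  2 50 24 75 50 75 38
Maximum is 75 (e.g. 15 + 16 + 19 + 25).

75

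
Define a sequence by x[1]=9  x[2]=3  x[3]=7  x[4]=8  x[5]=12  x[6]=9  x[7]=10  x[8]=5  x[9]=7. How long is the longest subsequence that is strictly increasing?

5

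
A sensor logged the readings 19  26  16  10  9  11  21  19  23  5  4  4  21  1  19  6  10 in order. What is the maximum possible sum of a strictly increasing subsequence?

65

Let S[i] be the best sum of a strictly increasing subsequence ending at i:
i:      1  2  3  4  5  6  7  8  9 10 11 12 13 14 15 16 17
a[i]:  19 26 16 10  9 11 21 19 23  5  4  4 21  1 19  6 10
S:     19 45 16 10  9 21 42 40 65  5  4  4 61  1 40 11 21
Maximum is 65 (e.g. 10 + 11 + 21 + 23).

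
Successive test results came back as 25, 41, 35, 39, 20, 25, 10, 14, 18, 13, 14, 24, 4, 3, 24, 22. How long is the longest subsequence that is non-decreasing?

5

Let dp[i] be the length of the longest such subsequence ending at index i:
i:      1  2  3  4  5  6  7  8  9 10 11 12 13 14 15 16
a[i]:  25 41 35 39 20 25 10 14 18 13 14 24  4  3 24 22
dp:     1  2  2  3  1  2  1  2  3  2  3  4  1  1  5  4
Maximum dp value is 5.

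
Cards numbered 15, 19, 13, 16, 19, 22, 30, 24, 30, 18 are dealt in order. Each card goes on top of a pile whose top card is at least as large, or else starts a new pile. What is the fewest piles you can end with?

6

Place each on the leftmost legal pile:
15 → new pile 1 (tops now [15])
19 → new pile 2 (tops now [15, 19])
13 → pile 1 (tops now [13, 19])
16 → pile 2 (tops now [13, 16])
19 → new pile 3 (tops now [13, 16, 19])
22 → new pile 4 (tops now [13, 16, 19, 22])
30 → new pile 5 (tops now [13, 16, 19, 22, 30])
24 → pile 5 (tops now [13, 16, 19, 22, 24])
30 → new pile 6 (tops now [13, 16, 19, 22, 24, 30])
18 → pile 3 (tops now [13, 16, 18, 22, 24, 30])
Six piles.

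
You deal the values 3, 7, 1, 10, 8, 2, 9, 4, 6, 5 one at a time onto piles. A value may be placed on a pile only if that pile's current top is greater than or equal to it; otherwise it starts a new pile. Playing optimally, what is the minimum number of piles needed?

4

Place each on the leftmost legal pile:
3 → new pile 1 (tops now [3])
7 → new pile 2 (tops now [3, 7])
1 → pile 1 (tops now [1, 7])
10 → new pile 3 (tops now [1, 7, 10])
8 → pile 3 (tops now [1, 7, 8])
2 → pile 2 (tops now [1, 2, 8])
9 → new pile 4 (tops now [1, 2, 8, 9])
4 → pile 3 (tops now [1, 2, 4, 9])
6 → pile 4 (tops now [1, 2, 4, 6])
5 → pile 4 (tops now [1, 2, 4, 5])
Four piles.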